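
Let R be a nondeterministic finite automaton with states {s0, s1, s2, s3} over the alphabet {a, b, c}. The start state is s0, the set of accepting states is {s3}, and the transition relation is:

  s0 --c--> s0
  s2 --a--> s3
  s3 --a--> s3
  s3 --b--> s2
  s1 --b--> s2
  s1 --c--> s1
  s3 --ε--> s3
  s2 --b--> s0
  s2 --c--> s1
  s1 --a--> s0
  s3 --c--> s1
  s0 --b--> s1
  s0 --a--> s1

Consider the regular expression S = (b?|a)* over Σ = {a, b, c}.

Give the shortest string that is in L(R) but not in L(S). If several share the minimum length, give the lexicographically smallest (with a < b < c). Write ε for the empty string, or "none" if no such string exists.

acba

The string acba is accepted by R but not by S.
No shorter string lies in the difference, and acba is the lexicographically first length-4 string in L(R) \ L(S).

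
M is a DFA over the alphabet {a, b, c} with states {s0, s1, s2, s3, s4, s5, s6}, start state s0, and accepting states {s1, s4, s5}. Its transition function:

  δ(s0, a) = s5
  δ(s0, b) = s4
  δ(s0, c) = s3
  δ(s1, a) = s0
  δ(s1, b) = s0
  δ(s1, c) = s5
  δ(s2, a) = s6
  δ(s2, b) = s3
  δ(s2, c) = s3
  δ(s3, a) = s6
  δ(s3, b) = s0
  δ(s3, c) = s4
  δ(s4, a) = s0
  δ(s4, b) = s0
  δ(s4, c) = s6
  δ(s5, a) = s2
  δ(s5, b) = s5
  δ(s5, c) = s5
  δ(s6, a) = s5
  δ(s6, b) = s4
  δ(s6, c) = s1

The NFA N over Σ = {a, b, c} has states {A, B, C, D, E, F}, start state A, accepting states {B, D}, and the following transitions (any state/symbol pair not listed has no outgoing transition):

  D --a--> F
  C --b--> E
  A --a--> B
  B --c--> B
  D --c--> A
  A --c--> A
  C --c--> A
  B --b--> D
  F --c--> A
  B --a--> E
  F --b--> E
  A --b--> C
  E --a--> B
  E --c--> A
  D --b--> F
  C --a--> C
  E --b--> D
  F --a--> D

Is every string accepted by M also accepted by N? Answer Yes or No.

The string b is in L(M) but not in L(N).
So L(M) ⊄ L(N).

No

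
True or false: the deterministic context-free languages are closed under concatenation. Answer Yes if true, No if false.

No

Take L₁ = {ε, c} (finite, hence regular and DCFL) and L₂ = {c aⁿbⁿ : n≥0} ∪ {cc aⁿb²ⁿ : n≥0} (a DCFL: the number of leading c's tells the DPDA whether to pop one stack symbol per b or per two b's). Then L₁L₂ ∩ cca⁺b* = {cc aⁿbⁿ : n≥1} ∪ {cc aⁿb²ⁿ : n≥1}. If L₁L₂ were a DCFL, so would be this intersection with a regular set, and a DPDA for it started from its configuration after reading cc would accept {aⁿbⁿ : n≥1} ∪ {aⁿb²ⁿ : n≥1}, which no deterministic PDA accepts (a DPDA for it would have a single run on aⁿb²ⁿ, accepting after the prefix aⁿbⁿ and accepting again after n more b's; an ordinary PDA that simulates it on a's and b's and, at any moment when it is accepting, may switch to reading only a fresh letter d while feeding each d to the simulation as a b, would accept aⁱbʲdᵏ (k≥1) exactly when both aⁱbʲ and aⁱbʲ⁺ᵏ are in the language, i.e. its language intersected with the regular set a*b*d⁺ would be exactly {aⁿbⁿdⁿ : n≥1} — impossible, since context-free languages are closed under intersection with regular sets and {aⁿbⁿdⁿ} is not context-free). Hence L₁L₂ is not a DCFL.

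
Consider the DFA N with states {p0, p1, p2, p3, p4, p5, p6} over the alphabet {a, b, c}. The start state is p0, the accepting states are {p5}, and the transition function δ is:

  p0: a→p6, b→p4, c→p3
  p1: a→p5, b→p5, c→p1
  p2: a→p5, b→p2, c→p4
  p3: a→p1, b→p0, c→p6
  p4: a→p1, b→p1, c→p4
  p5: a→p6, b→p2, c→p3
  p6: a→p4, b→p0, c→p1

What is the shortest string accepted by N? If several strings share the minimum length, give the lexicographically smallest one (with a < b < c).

A breadth-first search from p0 reaches an accepting state first via the path p0 → p6 → p1 → p5 on input aca.
No string of length < 3 is accepted (BFS exhausts all shorter strings without reaching an accepting state), and aca is the lexicographically least accepting string of length 3.

aca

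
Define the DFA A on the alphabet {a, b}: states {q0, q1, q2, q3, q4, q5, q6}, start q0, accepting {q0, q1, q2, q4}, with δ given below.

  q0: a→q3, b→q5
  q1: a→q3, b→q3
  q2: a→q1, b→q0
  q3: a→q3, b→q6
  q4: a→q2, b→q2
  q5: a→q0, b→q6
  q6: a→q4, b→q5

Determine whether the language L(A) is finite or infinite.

infinite

State q3 is reachable from the start and can reach an accepting state, and it lies on the cycle q3 → q3.
Traversing that cycle any number of times yields accepted strings of unbounded length, so the language is infinite.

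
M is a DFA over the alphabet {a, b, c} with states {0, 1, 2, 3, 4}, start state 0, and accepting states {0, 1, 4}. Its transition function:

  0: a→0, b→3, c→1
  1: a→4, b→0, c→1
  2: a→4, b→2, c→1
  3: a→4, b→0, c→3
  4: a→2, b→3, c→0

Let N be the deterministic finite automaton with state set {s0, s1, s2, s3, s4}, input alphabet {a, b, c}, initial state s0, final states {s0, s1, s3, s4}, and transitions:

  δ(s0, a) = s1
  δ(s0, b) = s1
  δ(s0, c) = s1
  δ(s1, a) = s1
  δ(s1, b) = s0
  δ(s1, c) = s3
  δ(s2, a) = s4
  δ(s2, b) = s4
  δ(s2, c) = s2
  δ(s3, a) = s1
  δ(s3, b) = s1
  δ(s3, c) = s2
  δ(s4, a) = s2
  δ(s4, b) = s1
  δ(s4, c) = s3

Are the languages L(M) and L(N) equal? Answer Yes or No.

The string acc is accepted by M but rejected by N.
So L(M) ≠ L(N).

No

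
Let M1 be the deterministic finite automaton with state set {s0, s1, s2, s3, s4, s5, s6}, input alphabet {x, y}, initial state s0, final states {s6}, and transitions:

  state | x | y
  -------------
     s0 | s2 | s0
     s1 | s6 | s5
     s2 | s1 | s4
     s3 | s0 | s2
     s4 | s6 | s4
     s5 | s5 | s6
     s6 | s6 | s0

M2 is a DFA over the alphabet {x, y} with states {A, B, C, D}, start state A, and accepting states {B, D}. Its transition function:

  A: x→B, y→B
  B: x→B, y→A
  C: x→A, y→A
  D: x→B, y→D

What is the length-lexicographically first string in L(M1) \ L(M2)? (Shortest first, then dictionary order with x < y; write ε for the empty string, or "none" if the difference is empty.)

The string xxyxy is accepted by M1 but not by M2.
No shorter string lies in the difference, and xxyxy is the lexicographically first length-5 string in L(M1) \ L(M2).

xxyxy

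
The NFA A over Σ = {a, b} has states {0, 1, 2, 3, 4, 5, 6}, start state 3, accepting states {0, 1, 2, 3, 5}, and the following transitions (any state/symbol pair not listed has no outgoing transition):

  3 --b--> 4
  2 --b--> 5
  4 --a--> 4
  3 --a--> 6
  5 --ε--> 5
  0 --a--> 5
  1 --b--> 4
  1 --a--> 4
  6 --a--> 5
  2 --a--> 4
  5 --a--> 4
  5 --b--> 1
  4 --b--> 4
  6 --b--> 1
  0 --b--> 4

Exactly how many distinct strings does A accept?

The useful subgraph on states {1, 3, 5, 6} is acyclic, so L(A) is finite; the longest accepting path visits 4 useful states, giving maximum string length 3.
Counting accepting paths from 3 by length: 1 of length 0, 2 of length 2, 1 of length 3. Total 4.

4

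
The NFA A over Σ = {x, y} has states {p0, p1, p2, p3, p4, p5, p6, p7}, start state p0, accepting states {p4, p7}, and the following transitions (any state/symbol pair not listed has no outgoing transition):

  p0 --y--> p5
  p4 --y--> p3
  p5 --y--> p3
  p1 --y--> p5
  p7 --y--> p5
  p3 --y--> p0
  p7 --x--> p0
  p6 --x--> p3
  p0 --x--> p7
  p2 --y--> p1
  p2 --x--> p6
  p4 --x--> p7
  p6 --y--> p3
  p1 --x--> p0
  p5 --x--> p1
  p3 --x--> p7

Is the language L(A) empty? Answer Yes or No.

No

The string x is accepted: the run p0 → p7 ends in the accepting state p7.
Since at least one string is accepted, L(A) is not empty.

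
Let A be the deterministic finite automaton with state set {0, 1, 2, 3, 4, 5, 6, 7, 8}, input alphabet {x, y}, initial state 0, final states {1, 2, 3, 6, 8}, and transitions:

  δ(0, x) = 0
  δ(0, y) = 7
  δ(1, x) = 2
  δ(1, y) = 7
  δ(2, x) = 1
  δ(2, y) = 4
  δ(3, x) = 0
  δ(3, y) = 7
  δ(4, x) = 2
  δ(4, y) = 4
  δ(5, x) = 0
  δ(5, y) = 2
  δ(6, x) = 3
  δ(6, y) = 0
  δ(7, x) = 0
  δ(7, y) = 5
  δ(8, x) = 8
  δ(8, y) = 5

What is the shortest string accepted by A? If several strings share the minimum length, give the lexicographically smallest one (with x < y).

A breadth-first search from 0 reaches an accepting state first via the path 0 → 7 → 5 → 2 on input yyy.
No string of length < 3 is accepted (BFS exhausts all shorter strings without reaching an accepting state), and yyy is the lexicographically least accepting string of length 3.

yyy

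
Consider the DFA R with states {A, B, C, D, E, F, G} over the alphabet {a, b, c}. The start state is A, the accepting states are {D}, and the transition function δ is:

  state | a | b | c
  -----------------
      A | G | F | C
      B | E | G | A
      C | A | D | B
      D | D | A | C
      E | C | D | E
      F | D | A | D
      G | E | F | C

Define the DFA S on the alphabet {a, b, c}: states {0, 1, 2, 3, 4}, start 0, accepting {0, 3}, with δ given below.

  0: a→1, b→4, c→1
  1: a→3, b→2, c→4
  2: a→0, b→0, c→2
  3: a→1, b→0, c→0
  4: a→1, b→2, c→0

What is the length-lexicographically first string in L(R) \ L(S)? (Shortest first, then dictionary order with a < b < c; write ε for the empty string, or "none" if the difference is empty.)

ba

The string ba is accepted by R but not by S.
No shorter string lies in the difference, and ba is the lexicographically first length-2 string in L(R) \ L(S).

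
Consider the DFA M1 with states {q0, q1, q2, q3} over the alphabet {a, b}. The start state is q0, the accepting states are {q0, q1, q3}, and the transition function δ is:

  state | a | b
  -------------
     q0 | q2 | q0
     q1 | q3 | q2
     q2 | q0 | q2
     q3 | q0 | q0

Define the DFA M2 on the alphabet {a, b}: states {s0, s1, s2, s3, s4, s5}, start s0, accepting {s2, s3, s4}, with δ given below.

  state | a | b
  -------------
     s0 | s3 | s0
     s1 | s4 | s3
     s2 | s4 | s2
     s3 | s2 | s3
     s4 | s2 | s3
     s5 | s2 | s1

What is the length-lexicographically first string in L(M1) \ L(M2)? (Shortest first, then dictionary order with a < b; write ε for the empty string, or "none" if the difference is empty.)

ε

The empty string ε is accepted by M1 but not by M2.
Since ε is the unique shortest string, it is the required witness.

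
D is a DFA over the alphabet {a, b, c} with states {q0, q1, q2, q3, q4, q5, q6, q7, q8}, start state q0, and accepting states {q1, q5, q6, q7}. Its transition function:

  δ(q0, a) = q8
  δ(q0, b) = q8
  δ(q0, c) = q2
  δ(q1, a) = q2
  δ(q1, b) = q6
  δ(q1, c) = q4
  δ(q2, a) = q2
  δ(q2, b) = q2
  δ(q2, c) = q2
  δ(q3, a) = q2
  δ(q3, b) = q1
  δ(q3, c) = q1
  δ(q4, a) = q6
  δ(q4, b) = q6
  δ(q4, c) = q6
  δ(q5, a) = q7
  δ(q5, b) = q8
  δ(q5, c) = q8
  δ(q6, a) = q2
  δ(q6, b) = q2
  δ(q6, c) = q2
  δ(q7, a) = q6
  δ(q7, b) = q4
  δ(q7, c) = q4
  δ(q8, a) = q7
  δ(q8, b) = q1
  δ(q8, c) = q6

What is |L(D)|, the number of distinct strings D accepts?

28

The useful subgraph on states {q0, q1, q4, q6, q7, q8} is acyclic, so L(D) is finite; the longest accepting path visits 5 useful states, giving maximum string length 4.
Counting accepting paths from q0 by length: 6 of length 2, 4 of length 3, 18 of length 4. Total 28.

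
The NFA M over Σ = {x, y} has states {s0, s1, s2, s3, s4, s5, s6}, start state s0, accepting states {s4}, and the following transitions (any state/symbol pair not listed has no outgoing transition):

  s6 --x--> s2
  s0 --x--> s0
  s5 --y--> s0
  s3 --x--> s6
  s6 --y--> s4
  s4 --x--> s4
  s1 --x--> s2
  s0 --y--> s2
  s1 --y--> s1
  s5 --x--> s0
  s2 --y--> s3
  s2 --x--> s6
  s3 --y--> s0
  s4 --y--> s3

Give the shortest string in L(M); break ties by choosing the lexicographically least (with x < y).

A breadth-first search from s0 reaches an accepting state first via the path s0 → s2 → s6 → s4 on input yxy.
No string of length < 3 is accepted (BFS exhausts all shorter strings without reaching an accepting state), and yxy is the lexicographically least accepting string of length 3.

yxy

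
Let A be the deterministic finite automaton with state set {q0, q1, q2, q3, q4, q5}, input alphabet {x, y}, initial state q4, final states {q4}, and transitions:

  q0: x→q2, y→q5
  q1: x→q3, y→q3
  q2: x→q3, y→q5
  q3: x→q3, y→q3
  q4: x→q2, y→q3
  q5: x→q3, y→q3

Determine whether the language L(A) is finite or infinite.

finite

The useful states (reachable from q4 and able to reach an accepting state) are {q4}.
Restricted to these states the transition graph has no cycle, so every accepting path has bounded length and L is finite.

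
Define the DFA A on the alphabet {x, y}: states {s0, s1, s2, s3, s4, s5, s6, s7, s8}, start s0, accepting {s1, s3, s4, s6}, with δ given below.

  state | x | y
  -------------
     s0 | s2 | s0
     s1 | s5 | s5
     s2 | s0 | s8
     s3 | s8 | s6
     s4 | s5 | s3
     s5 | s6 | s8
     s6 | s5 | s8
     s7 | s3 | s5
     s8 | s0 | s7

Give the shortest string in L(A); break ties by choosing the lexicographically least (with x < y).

xyyx

A breadth-first search from s0 reaches an accepting state first via the path s0 → s2 → s8 → s7 → s3 on input xyyx.
No string of length < 4 is accepted (BFS exhausts all shorter strings without reaching an accepting state), and xyyx is the lexicographically least accepting string of length 4.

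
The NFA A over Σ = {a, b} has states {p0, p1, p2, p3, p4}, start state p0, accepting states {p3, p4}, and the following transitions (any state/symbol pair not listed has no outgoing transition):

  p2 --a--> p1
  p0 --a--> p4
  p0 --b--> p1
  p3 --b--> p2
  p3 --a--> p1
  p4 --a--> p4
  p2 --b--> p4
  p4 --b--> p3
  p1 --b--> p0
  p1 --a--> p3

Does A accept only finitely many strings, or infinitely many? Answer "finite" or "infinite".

State p0 is reachable from the start and can reach an accepting state, and it lies on the cycle p0 → p1 → p0.
Traversing that cycle any number of times yields accepted strings of unbounded length, so the language is infinite.

infinite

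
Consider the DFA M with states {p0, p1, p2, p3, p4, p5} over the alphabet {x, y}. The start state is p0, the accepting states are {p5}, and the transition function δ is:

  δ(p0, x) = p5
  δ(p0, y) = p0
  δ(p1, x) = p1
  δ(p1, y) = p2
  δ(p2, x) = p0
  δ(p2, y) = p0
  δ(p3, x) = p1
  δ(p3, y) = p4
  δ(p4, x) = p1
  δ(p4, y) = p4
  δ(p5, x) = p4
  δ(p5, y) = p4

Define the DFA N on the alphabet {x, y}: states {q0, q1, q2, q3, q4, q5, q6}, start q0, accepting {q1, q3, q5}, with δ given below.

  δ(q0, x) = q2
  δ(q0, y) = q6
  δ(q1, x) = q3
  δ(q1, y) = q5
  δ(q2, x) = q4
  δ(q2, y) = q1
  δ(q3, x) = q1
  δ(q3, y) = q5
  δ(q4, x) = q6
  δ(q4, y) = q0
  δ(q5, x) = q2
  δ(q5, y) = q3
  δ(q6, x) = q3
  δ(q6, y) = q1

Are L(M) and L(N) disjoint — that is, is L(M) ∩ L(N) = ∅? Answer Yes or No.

No

The string yx is accepted by both M and N.
Hence L(M) ∩ L(N) ≠ ∅.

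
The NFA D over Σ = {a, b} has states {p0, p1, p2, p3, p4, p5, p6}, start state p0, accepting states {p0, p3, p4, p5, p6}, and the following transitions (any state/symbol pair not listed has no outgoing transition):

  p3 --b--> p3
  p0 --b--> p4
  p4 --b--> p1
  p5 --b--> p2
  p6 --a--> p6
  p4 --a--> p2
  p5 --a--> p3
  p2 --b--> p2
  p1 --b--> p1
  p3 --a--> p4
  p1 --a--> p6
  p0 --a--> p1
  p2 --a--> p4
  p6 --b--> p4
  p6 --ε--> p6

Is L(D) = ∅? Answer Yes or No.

No

The empty string ε is accepted: the run p0 ends in the accepting state p0.
Since at least one string is accepted, L(D) is not empty.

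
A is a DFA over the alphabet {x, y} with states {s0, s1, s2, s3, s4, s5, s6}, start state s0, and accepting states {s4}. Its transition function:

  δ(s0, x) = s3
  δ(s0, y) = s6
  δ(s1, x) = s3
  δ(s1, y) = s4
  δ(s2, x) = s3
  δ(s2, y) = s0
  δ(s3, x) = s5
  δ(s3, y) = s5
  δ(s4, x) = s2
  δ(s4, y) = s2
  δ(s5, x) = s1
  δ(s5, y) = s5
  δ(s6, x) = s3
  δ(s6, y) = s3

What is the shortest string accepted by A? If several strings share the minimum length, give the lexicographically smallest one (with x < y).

A breadth-first search from s0 reaches an accepting state first via the path s0 → s3 → s5 → s1 → s4 on input xxxy.
No string of length < 4 is accepted (BFS exhausts all shorter strings without reaching an accepting state), and xxxy is the lexicographically least accepting string of length 4.

xxxy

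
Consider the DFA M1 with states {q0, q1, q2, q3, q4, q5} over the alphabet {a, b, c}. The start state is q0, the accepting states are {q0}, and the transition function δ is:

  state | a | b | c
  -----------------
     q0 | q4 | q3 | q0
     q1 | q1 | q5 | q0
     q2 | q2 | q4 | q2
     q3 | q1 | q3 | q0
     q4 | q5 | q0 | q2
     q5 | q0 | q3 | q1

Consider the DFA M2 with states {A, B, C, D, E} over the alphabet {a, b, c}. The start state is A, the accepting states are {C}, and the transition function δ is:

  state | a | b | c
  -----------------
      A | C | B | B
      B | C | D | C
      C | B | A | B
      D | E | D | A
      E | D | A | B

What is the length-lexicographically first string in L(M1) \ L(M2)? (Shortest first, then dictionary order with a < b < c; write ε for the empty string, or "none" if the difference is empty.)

The empty string ε is accepted by M1 but not by M2.
Since ε is the unique shortest string, it is the required witness.

ε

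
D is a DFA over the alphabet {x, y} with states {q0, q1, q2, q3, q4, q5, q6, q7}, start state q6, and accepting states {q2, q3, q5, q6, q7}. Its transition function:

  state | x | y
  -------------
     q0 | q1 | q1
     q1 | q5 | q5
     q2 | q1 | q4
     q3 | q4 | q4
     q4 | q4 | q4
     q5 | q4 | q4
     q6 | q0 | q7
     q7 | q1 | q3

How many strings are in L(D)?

The useful subgraph on states {q0, q1, q3, q5, q6, q7} is acyclic, so L(D) is finite; the longest accepting path visits 4 useful states, giving maximum string length 3.
Counting accepting paths from q6 by length: 1 of length 0, 1 of length 1, 1 of length 2, 6 of length 3. Total 9.

9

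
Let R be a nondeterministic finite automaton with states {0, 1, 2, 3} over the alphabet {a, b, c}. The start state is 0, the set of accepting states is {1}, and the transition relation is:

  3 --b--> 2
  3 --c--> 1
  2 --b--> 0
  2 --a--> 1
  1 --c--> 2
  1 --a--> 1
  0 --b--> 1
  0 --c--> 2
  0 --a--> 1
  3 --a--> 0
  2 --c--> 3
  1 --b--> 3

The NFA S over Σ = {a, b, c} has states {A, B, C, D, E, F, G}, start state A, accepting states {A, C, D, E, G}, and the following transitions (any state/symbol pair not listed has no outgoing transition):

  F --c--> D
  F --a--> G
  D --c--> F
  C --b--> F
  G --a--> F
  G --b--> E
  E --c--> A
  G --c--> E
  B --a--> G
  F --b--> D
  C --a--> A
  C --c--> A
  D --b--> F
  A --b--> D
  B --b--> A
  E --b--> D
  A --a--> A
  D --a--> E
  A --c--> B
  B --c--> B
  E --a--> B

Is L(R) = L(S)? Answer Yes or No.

The string abc is accepted by R but rejected by S.
So L(R) ≠ L(S).

No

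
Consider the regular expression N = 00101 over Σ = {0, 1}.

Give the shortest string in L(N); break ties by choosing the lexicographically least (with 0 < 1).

By inspection of the expression, no string of length less than 5 matches, and 00101 is the lexicographically first match of length 5.

00101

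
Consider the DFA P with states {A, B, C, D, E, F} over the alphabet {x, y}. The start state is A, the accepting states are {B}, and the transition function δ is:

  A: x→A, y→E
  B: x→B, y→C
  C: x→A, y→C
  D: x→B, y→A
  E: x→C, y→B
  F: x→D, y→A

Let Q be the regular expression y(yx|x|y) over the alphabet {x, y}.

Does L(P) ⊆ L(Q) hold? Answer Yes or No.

The string xyy is in L(P) but not in L(Q).
So L(P) ⊄ L(Q).

No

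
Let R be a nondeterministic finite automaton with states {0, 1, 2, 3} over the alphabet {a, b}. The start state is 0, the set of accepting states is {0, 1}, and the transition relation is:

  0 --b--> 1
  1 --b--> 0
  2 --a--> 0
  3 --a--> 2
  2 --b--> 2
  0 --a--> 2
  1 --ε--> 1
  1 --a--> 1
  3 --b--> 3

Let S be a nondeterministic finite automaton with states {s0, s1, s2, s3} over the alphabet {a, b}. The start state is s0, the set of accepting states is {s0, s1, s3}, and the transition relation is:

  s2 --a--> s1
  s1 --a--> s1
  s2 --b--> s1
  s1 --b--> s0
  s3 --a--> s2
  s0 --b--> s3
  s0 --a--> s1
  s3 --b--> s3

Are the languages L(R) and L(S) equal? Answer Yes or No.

No

The string ba is accepted by R but rejected by S.
So L(R) ≠ L(S).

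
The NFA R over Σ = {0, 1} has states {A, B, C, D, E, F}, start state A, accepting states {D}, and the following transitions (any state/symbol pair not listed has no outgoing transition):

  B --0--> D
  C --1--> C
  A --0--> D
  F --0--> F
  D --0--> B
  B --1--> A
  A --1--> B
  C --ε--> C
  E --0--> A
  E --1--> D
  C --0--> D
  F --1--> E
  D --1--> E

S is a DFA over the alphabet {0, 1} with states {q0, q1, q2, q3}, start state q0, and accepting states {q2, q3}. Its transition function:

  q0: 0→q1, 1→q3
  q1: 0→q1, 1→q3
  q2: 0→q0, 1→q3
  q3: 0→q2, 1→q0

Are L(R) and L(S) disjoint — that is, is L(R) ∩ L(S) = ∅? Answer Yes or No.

The string 10 is accepted by both R and S.
Hence L(R) ∩ L(S) ≠ ∅.

No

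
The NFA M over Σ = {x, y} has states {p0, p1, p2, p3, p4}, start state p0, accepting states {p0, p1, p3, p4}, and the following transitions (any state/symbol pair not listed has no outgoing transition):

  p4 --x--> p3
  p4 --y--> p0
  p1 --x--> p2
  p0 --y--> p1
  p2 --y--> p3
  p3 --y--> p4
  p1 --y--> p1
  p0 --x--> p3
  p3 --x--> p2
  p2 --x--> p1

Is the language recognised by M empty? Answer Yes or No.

The empty string ε is accepted: the run p0 ends in the accepting state p0.
Since at least one string is accepted, L(M) is not empty.

No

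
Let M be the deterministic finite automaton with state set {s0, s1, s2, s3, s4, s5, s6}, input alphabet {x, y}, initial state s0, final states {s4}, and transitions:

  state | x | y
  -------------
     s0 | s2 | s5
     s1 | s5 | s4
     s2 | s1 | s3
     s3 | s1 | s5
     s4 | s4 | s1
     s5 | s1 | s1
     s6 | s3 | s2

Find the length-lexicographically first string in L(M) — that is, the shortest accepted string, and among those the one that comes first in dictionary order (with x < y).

A breadth-first search from s0 reaches an accepting state first via the path s0 → s2 → s1 → s4 on input xxy.
No string of length < 3 is accepted (BFS exhausts all shorter strings without reaching an accepting state), and xxy is the lexicographically least accepting string of length 3.

xxy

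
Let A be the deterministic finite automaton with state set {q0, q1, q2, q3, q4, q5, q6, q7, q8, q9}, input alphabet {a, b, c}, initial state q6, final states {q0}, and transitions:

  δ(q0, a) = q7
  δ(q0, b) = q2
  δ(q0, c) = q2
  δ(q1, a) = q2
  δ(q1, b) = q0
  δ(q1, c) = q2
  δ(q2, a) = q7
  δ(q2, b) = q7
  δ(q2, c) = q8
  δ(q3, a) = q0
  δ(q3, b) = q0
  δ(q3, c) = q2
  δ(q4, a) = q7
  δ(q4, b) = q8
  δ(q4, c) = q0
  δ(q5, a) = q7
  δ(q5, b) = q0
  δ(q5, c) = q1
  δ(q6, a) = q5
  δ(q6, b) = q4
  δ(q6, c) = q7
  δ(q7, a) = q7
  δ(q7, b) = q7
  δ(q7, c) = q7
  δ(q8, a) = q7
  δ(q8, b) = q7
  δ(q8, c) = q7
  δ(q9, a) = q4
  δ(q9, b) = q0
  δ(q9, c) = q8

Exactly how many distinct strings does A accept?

3

The useful subgraph on states {q0, q1, q4, q5, q6} is acyclic, so L(A) is finite; the longest accepting path visits 4 useful states, giving maximum string length 3.
Counting accepting paths from q6 by length: 2 of length 2, 1 of length 3. Total 3.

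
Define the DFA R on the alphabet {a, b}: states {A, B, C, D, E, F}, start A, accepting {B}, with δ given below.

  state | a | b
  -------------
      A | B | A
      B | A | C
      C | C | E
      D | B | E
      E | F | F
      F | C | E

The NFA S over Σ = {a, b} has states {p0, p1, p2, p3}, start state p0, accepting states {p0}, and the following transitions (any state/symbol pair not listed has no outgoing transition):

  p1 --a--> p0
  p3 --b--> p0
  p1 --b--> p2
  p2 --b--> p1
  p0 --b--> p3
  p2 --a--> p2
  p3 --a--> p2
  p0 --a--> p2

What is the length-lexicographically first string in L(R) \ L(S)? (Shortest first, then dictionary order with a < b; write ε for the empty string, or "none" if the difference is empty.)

The string a is accepted by R but not by S.
No shorter string lies in the difference, and a is the lexicographically first length-1 string in L(R) \ L(S).

a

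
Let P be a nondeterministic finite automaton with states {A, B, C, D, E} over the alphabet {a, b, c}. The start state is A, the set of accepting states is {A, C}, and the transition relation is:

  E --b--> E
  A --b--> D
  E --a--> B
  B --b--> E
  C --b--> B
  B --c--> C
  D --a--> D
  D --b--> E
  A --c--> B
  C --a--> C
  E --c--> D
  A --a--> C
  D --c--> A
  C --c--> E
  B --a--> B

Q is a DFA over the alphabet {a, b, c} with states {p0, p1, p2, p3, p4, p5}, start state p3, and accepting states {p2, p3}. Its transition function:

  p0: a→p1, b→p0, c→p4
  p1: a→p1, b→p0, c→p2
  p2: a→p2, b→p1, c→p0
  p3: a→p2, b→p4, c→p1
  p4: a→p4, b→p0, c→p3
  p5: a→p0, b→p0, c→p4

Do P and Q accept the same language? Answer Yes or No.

Yes

Exploring the product automaton P × Q from the start pair (A, p3), following both machines on each input symbol, reaches 5 state pairs: (A, p3), (C, p2), (D, p4), (B, p1), (E, p0).
P accepts in {A, C} and Q accepts in {p2, p3}. In every reachable pair the two components are either both accepting — (A, p3), (C, p2) — or both non-accepting, so no string is accepted by exactly one of the machines: L(P) \ L(Q) and L(Q) \ L(P) are both empty.
Hence every string is accepted by P iff it is accepted by Q, and the two languages coincide.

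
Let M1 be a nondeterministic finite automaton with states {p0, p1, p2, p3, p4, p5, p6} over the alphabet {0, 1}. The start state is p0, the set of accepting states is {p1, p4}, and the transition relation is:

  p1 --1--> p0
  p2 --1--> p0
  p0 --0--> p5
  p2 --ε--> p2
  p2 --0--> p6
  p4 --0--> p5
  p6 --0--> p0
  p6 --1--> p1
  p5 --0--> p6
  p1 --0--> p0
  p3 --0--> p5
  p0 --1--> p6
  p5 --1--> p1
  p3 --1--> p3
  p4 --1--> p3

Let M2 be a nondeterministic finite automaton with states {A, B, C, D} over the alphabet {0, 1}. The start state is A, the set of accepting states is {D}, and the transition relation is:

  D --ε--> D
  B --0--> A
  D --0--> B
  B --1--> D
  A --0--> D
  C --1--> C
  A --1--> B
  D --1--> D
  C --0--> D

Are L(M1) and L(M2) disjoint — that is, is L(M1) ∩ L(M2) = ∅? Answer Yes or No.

No

The string 01 is accepted by both M1 and M2.
Hence L(M1) ∩ L(M2) ≠ ∅.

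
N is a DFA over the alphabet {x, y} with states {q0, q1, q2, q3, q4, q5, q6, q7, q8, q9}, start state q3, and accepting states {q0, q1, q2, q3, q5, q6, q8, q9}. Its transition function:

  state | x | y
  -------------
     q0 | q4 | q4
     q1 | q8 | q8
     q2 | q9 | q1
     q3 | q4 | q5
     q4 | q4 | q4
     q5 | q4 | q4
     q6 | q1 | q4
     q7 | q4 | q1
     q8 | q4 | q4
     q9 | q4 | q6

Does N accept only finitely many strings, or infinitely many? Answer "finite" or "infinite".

finite

The useful states (reachable from q3 and able to reach an accepting state) are {q3, q5}.
Restricted to these states the transition graph has no cycle, so every accepting path has bounded length and L is finite.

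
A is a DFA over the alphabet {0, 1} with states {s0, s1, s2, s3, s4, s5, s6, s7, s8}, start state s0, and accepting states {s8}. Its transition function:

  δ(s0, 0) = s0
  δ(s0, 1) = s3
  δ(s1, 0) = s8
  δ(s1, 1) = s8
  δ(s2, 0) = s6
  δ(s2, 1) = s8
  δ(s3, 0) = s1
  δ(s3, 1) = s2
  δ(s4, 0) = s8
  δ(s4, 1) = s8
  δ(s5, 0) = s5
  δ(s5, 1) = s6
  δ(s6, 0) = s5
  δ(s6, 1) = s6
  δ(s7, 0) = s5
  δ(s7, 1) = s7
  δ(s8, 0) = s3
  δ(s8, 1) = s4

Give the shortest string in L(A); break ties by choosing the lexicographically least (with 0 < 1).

A breadth-first search from s0 reaches an accepting state first via the path s0 → s3 → s1 → s8 on input 100.
No string of length < 3 is accepted (BFS exhausts all shorter strings without reaching an accepting state), and 100 is the lexicographically least accepting string of length 3.

100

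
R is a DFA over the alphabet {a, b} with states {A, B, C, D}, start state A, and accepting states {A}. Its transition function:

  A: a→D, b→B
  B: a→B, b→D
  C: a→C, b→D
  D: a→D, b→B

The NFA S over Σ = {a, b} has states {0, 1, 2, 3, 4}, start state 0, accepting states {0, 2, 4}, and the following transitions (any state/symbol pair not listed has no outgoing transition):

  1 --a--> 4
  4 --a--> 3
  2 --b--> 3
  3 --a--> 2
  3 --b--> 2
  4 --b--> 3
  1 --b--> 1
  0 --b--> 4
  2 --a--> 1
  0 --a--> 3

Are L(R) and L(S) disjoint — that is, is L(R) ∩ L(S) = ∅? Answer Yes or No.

No

The empty string ε is accepted by both R and S.
Hence L(R) ∩ L(S) ≠ ∅.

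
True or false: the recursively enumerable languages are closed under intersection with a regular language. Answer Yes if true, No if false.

Yes

First check the input against a DFA for the regular language; if it passes, run the recogniser for L and accept when it does.
So the recursively enumerable languages are closed under intersection with a regular language.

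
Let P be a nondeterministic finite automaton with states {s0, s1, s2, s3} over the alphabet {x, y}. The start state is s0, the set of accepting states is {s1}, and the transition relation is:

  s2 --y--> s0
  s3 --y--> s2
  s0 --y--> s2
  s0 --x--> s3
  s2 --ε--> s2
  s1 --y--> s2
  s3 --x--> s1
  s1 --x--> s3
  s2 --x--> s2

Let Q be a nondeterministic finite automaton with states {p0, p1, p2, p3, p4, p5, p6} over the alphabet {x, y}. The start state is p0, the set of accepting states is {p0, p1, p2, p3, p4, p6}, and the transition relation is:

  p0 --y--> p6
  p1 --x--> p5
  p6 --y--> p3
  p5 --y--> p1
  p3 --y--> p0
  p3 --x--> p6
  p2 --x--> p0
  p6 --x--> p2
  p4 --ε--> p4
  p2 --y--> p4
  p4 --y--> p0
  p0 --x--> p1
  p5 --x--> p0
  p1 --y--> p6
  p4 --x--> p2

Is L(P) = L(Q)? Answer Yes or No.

No

The string xx is accepted by P but rejected by Q.
So L(P) ≠ L(Q).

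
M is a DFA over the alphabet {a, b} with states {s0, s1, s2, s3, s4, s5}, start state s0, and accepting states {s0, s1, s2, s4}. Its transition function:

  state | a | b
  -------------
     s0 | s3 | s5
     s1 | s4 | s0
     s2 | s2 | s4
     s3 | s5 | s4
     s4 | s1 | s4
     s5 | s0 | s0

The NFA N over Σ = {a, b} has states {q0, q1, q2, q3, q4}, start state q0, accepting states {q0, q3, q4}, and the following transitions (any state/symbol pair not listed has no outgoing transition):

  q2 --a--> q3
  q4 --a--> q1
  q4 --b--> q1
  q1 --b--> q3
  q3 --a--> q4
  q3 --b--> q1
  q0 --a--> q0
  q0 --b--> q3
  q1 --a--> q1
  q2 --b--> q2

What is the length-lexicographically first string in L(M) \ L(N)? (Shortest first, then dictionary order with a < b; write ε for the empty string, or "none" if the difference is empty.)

bb

The string bb is accepted by M but not by N.
No shorter string lies in the difference, and bb is the lexicographically first length-2 string in L(M) \ L(N).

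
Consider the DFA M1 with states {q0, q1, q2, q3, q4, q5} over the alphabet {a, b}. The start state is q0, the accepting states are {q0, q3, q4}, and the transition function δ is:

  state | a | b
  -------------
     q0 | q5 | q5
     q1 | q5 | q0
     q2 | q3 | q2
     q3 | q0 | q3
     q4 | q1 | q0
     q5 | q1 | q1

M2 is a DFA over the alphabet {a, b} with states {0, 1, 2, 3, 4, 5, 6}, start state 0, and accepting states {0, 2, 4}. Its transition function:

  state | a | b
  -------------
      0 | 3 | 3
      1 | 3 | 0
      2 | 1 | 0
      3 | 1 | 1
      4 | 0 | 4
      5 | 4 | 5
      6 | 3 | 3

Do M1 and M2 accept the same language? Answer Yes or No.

Yes

Exploring the product automaton M1 × M2 from the start pair (q0, 0), following both machines on each input symbol, reaches 3 state pairs: (q0, 0), (q5, 3), (q1, 1).
M1 accepts in {q0, q3, q4} and M2 accepts in {0, 2, 4}. In every reachable pair the two components are either both accepting — (q0, 0) — or both non-accepting, so no string is accepted by exactly one of the machines: L(M1) \ L(M2) and L(M2) \ L(M1) are both empty.
Hence every string is accepted by M1 iff it is accepted by M2, and the two languages coincide.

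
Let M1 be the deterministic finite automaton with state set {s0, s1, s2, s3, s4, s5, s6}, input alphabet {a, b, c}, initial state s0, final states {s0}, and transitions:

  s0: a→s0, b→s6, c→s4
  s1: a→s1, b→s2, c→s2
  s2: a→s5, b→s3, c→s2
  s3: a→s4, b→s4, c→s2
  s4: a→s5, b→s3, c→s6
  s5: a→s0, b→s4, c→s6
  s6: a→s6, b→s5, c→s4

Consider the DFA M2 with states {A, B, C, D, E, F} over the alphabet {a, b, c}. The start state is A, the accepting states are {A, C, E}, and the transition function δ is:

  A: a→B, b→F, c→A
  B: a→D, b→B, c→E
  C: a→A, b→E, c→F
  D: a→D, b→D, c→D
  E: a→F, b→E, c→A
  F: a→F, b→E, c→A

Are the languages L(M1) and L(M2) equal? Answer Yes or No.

The string a is accepted by M1 but rejected by M2.
So L(M1) ≠ L(M2).

No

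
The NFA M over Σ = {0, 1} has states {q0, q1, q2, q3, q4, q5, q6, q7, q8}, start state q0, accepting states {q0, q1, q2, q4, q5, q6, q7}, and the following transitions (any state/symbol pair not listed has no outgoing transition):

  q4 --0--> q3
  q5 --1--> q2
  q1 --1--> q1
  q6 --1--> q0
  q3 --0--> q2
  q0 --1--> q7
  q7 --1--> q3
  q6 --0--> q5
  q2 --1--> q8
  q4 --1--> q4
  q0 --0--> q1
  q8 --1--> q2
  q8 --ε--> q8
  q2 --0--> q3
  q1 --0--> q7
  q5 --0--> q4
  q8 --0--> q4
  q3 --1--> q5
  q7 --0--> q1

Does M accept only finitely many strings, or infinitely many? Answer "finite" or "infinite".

State q1 is reachable from the start and can reach an accepting state, and it lies on the cycle q1 → q1.
Traversing that cycle any number of times yields accepted strings of unbounded length, so the language is infinite.

infinite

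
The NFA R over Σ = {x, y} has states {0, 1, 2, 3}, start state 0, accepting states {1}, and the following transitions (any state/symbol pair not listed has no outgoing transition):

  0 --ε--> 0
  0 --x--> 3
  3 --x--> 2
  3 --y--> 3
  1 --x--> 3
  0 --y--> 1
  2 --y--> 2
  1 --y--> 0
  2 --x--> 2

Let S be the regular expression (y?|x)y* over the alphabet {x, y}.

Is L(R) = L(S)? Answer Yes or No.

No

The empty string ε is accepted by S but rejected by R.
So L(R) ≠ L(S).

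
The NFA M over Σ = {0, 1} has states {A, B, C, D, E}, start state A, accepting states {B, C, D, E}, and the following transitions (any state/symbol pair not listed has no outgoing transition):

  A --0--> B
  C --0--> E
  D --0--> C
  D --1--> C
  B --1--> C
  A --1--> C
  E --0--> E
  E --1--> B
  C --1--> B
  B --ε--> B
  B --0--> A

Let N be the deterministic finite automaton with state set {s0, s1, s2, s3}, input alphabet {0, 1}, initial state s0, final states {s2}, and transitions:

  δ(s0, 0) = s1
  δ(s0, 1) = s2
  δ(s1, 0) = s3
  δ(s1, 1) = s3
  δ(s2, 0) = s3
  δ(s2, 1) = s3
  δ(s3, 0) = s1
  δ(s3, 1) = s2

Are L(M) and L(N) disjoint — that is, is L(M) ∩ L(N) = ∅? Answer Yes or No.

The string 1 is accepted by both M and N.
Hence L(M) ∩ L(N) ≠ ∅.

No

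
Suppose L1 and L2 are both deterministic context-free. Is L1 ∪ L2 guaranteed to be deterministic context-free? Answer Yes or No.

No

{aⁿbⁿ : n≥0} and {aⁿb²ⁿ : n≥0} are each accepted by a deterministic PDA (push the a's; pop one per b, respectively one per two b's), but their union U is not. Suppose a DPDA M accepted U. Being deterministic, M has a single run on aⁿb²ⁿ, and since aⁿbⁿ ∈ U that run passes through an accepting configuration right after consuming the prefix aⁿbⁿ and then goes on to accept again after n more b's. Build an ordinary (nondeterministic) PDA M′ that simulates M on a's and b's and, at any moment when M is in an accepting state, may switch to a second mode in which it reads only c's, feeding each c to M as a b; M′ accepts when M does. Then M′ accepts aⁱbʲcᵏ (k≥1) exactly when both aⁱbʲ ∈ U and aⁱbʲ⁺ᵏ ∈ U, and checking the four cases (i=j or j=2i, combined with j+k=i or j+k=2i) leaves only i=j=k: so L(M′) ∩ a*b*c⁺ = {aⁿbⁿcⁿ : n≥1} would be context-free, which it is not (pumping lemma) — contradiction. (The union is an unambiguous CFL; it is determinism, not unambiguity, that fails.)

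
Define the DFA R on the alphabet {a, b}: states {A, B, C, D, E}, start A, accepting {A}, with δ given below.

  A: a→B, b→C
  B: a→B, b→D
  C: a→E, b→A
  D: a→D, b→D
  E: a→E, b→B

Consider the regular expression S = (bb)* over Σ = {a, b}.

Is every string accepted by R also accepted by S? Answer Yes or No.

Yes

Converting the expression S to a DFA (subset construction, then merging equivalent states) gives the minimal DFA with states {s0, s1, s2}, start state s0, accepting states {s0} and transitions s0: a→s1, b→s2; s1: a→s1, b→s1; s2: a→s1, b→s0.
Exploring the product automaton R × S from the start pair (A, s0), following both machines on each input symbol, reaches 5 state pairs: (A, s0), (B, s1), (C, s2), (D, s1), (E, s1).
R accepts in {A} and S accepts in {s0}. The reachable pairs whose R-component is accepting are (A, s0); in each of them the S-component is accepting too, so the product for L(R) \ L(S) (R-component accepting, S-component rejecting) has no reachable accepting pair and the difference is empty.
Hence every string in L(R) is also in L(S).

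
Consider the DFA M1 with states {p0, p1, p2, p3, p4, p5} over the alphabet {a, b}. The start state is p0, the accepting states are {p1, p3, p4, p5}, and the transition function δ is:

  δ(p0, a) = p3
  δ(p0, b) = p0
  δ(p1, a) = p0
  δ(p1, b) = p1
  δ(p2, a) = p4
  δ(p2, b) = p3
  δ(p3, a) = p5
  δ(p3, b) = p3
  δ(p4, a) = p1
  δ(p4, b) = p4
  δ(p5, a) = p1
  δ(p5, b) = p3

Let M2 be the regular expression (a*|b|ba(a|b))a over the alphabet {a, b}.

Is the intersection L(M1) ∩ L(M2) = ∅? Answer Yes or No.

The string a is accepted by both M1 and M2.
Hence L(M1) ∩ L(M2) ≠ ∅.

No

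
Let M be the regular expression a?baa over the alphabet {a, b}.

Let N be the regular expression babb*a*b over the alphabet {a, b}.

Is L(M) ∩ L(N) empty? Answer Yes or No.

Yes

Converting the expression M to a DFA (subset construction, then merging equivalent states) gives the minimal DFA with states {m0, m1, m2, m3, m4, m5}, start state m0, accepting states {m5} and transitions m0: a→m1, b→m2; m1: a→m3, b→m2; m2: a→m4, b→m3; m3: a→m3, b→m3; m4: a→m5, b→m3; m5: a→m3, b→m3.
Converting the expression N to a DFA (subset construction, then merging equivalent states) gives the minimal DFA with states {n0, n1, n2, n3, n4, n5, n6, n7}, start state n0, accepting states {n6, n7} and transitions n0: a→n1, b→n2; n1: a→n1, b→n1; n2: a→n3, b→n1; n3: a→n1, b→n4; n4: a→n5, b→n6; n5: a→n5, b→n7; n6: a→n5, b→n6; n7: a→n1, b→n1.
Exploring the product automaton M × N from the start pair (m0, n0), following both machines on each input symbol, reaches 12 state pairs: (m0, n0), (m1, n1), (m2, n2), (m3, n1), (m2, n1), (m4, n3), (m4, n1), (m5, n1), (m3, n4), (m3, n5), (m3, n6), (m3, n7).
M accepts in {m5} and N accepts in {n6, n7}; no reachable pair has both components accepting, so no string drives both machines to acceptance simultaneously and L(M) ∩ L(N) = ∅.
So no string is accepted by both, and the intersection is empty.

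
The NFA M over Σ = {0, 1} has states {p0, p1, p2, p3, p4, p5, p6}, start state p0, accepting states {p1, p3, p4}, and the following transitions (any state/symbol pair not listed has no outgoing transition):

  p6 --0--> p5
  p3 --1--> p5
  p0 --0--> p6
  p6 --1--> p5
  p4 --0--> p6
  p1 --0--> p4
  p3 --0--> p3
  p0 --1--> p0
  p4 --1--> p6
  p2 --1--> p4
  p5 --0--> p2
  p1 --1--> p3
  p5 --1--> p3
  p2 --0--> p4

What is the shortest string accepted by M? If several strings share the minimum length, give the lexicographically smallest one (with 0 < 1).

A breadth-first search from p0 reaches an accepting state first via the path p0 → p6 → p5 → p3 on input 001.
No string of length < 3 is accepted (BFS exhausts all shorter strings without reaching an accepting state), and 001 is the lexicographically least accepting string of length 3.

001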